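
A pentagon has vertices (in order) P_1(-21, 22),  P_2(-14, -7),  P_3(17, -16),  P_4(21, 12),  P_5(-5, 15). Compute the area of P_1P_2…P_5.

Apply the shoelace formula: 2A = Σ (x_i·y_{i+1} − x_{i+1}·y_i), indices taken mod 5.
Σ = (455) + (343) + (540) + (375) + (205) = 1918
Area = |Σ|/2 = 959.

959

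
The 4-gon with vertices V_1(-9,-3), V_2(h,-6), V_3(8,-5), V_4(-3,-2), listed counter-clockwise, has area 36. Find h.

Write out the shoelace sum; only the two edges meeting at V_2 involve h:
2·Area = [((-9)·(-6) − h·(-3)) + (h·(-5) − 8·(-6))] + -40
       = -2·h + 62 = 72
⇒ h = -5.

-5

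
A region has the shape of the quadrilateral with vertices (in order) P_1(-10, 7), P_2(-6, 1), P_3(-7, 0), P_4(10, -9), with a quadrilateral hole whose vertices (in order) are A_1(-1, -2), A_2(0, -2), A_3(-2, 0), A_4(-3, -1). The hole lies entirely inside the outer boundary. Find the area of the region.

38.5

Outer boundary:
Apply the shoelace formula: 2A = Σ (x_i·y_{i+1} − x_{i+1}·y_i), indices taken mod 4.
Cross-terms: 32, 7, 63, -20  ⇒  Σ = 82
Area = |Σ|/2 = 41.
Hole:
Apply Gauss's area formula: 2A = Σ (x_i·y_{i+1} − x_{i+1}·y_i), indices taken mod 4.
Σ = (2) + (-4) + (2) + (5) = 5
Area = |Σ|/2 = 2.5.
Net area = 41 − 2.5 = 38.5.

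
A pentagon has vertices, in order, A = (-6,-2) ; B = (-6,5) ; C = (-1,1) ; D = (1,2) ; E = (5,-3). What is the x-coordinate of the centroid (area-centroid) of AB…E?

-461/261

Apply the shoelace formula. First the cross-terms c_i = x_i·y_{i+1} − x_{i+1}·y_i:
  -42, -1, -3, -13, -28  ⇒  2A = -87, A = -43.5.
Then Σ (x_i + x_{i+1})·c_i = 461, so x̄ = 461 / (6·(-43.5)) = -461/261.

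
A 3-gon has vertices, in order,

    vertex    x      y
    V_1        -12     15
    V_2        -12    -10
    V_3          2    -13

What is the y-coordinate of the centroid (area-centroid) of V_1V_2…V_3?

-8/3

Apply the shoelace formula. First the cross-terms c_i = x_i·y_{i+1} − x_{i+1}·y_i:
  300, 176, -126  ⇒  2A = 350, A = 175.
Then Σ (y_i + y_{i+1})·c_i = -2800, so ȳ = -2800 / (6·175) = -8/3.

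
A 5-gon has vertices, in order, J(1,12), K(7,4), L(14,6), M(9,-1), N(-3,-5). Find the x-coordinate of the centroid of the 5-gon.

Apply the shoelace formula. First the cross-terms c_i = x_i·y_{i+1} − x_{i+1}·y_i:
  -80, -14, -68, -48, -31  ⇒  2A = -241, A = -120.5.
Then Σ (x_i + x_{i+1})·c_i = -2724, so x̄ = -2724 / (6·(-120.5)) = 908/241.

908/241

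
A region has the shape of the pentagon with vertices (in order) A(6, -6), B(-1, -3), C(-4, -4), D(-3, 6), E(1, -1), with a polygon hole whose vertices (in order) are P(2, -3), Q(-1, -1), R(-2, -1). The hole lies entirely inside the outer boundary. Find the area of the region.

Outer boundary:
A→B: (6)(-3) − (-1)(-6) = -24
B→C: (-1)(-4) − (-4)(-3) = -8
C→D: (-4)(6) − (-3)(-4) = -36
D→E: (-3)(-1) − (1)(6) = -3
E→A: (1)(-6) − (6)(-1) = 0
Σ = -71
Area = |Σ|/2 = 35.5.
Hole:
Apply the surveyor's formula: 2A = Σ (x_i·y_{i+1} − x_{i+1}·y_i), indices taken mod 3.
Cross-terms: -5, -1, 8  ⇒  Σ = 2
Area = |Σ|/2 = 1.
Net area = 35.5 − 1 = 34.5.

34.5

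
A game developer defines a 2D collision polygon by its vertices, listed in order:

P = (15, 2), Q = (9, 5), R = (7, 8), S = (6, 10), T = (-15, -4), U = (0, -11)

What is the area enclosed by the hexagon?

Cross-terms: 57, 37, 22, 126, 165, 165  ⇒  Σ = 572
Area = |Σ|/2 = 286.

286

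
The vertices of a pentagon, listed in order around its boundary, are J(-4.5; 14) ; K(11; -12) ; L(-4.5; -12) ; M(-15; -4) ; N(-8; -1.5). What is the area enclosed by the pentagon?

288.125

Σ = (-100) + (-186) + (-162) + (-9.5) + (-118.75) = -576.25
Area = |Σ|/2 = 288.125.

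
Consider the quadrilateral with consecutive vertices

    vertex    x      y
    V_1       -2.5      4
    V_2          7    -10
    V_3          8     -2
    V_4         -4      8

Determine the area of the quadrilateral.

Σ = (-3) + (66) + (56) + (4) = 123
Area = |Σ|/2 = 61.5.

61.5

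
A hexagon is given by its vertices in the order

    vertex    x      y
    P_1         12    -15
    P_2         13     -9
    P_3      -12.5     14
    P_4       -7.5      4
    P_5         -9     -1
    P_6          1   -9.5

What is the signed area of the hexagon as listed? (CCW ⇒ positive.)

220.25

Σ = (87) + (69.5) + (55) + (43.5) + (86.5) + (99) = 440.5
Signed area = Σ/2 = 220.25 (positive ⇒ counter-clockwise traversal).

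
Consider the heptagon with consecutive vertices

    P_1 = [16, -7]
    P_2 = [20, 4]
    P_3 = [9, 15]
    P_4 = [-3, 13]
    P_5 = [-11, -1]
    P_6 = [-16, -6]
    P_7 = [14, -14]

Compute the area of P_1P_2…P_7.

630

Apply the surveyor's formula: 2A = Σ (x_i·y_{i+1} − x_{i+1}·y_i), indices taken mod 7.
Σ = (204) + (264) + (162) + (146) + (50) + (308) + (126) = 1260
Area = |Σ|/2 = 630.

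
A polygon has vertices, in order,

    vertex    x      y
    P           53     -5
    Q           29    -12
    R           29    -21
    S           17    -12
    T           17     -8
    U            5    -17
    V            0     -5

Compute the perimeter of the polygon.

|PQ| = √((-24)² + (-7)²) = √625 = 25
|QR| = √((0)² + (-9)²) = √81 = 9
|RS| = √((-12)² + (9)²) = √225 = 15
|ST| = √((0)² + (4)²) = √16 = 4
|TU| = √((-12)² + (-9)²) = √225 = 15
|UV| = √((-5)² + (12)²) = √169 = 13
|VP| = √((53)² + (0)²) = √2809 = 53
Perimeter = 25 + 9 + 15 + 4 + 15 + 13 + 53 = 134.

134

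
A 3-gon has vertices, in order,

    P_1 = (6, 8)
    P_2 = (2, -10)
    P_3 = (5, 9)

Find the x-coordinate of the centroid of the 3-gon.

13/3

Apply the shoelace formula. First the cross-terms c_i = x_i·y_{i+1} − x_{i+1}·y_i:
  -76, 68, -14  ⇒  2A = -22, A = -11.
Then Σ (x_i + x_{i+1})·c_i = -286, so x̄ = -286 / (6·(-11)) = 13/3.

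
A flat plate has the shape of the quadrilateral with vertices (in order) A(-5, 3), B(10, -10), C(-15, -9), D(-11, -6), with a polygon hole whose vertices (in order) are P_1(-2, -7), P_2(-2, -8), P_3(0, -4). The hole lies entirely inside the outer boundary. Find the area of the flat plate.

Outer boundary:
A→B: (-5)(-10) − (10)(3) = 20
B→C: (10)(-9) − (-15)(-10) = -240
C→D: (-15)(-6) − (-11)(-9) = -9
D→A: (-11)(3) − (-5)(-6) = -63
Σ = -292
Area = |Σ|/2 = 146.
Hole:
P_1→P_2: (-2)(-8) − (-2)(-7) = 2
P_2→P_3: (-2)(-4) − (0)(-8) = 8
P_3→P_1: (0)(-7) − (-2)(-4) = -8
Σ = 2
Area = |Σ|/2 = 1.
Net area = 146 − 1 = 145.

145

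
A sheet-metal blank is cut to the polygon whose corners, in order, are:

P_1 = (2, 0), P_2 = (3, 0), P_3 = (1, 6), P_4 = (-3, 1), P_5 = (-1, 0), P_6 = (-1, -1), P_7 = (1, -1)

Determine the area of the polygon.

21.5

Σ = (0) + (18) + (19) + (1) + (1) + (2) + (2) = 43
Area = |Σ|/2 = 21.5.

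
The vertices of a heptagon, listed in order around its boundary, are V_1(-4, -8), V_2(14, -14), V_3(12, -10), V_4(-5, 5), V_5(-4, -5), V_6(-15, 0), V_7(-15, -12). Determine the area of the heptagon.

214

Cross-terms: 168, 28, 10, 45, -75, 180, 72  ⇒  Σ = 428
Area = |Σ|/2 = 214.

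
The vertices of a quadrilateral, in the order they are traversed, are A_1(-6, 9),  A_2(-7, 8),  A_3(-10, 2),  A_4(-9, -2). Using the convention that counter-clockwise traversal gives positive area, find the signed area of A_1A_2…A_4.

A_1→A_2: (-6)(8) − (-7)(9) = 15
A_2→A_3: (-7)(2) − (-10)(8) = 66
A_3→A_4: (-10)(-2) − (-9)(2) = 38
A_4→A_1: (-9)(9) − (-6)(-2) = -93
Σ = 26
Signed area = Σ/2 = 13 (positive ⇒ counter-clockwise traversal).

13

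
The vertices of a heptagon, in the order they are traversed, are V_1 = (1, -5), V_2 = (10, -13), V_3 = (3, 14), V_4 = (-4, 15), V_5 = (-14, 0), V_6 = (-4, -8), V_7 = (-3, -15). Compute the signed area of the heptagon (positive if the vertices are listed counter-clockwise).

V_1→V_2: (1)(-13) − (10)(-5) = 37
V_2→V_3: (10)(14) − (3)(-13) = 179
V_3→V_4: (3)(15) − (-4)(14) = 101
V_4→V_5: (-4)(0) − (-14)(15) = 210
V_5→V_6: (-14)(-8) − (-4)(0) = 112
V_6→V_7: (-4)(-15) − (-3)(-8) = 36
V_7→V_1: (-3)(-5) − (1)(-15) = 30
Σ = 705
Signed area = Σ/2 = 352.5 (positive ⇒ counter-clockwise traversal).

352.5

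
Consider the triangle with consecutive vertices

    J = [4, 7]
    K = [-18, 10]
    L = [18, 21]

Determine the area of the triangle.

Apply the surveyor's formula: 2A = Σ (x_i·y_{i+1} − x_{i+1}·y_i), indices taken mod 3.
Σ = (166) + (-558) + (42) = -350
Area = |Σ|/2 = 175.

175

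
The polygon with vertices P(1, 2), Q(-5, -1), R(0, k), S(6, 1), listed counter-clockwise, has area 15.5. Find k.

-1

The doubled signed area Σ (x_i y_{i+1} − x_{i+1} y_i) is linear in k.
With k=0 it equals 20; the coefficient of k is -11 (from the two edges through R).
So -11·k + 20 = 2·15.5 = 31 ⇒ k = -1.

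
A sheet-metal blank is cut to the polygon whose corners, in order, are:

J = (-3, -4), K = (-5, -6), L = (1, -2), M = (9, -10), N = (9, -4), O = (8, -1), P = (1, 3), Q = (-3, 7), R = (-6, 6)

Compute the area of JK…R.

103

Apply the shoelace formula: 2A = Σ (x_i·y_{i+1} − x_{i+1}·y_i), indices taken mod 9.
J→K: (-3)(-6) − (-5)(-4) = -2
K→L: (-5)(-2) − (1)(-6) = 16
L→M: (1)(-10) − (9)(-2) = 8
M→N: (9)(-4) − (9)(-10) = 54
N→O: (9)(-1) − (8)(-4) = 23
O→P: (8)(3) − (1)(-1) = 25
P→Q: (1)(7) − (-3)(3) = 16
Q→R: (-3)(6) − (-6)(7) = 24
R→J: (-6)(-4) − (-3)(6) = 42
Σ = 206
Area = |Σ|/2 = 103.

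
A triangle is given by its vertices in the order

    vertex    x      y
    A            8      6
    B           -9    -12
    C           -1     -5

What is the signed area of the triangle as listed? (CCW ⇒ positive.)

12.5

Apply Gauss's area formula: 2A = Σ (x_i·y_{i+1} − x_{i+1}·y_i), indices taken mod 3.
A→B: (8)(-12) − (-9)(6) = -42
B→C: (-9)(-5) − (-1)(-12) = 33
C→A: (-1)(6) − (8)(-5) = 34
Σ = 25
Signed area = Σ/2 = 12.5 (positive ⇒ counter-clockwise traversal).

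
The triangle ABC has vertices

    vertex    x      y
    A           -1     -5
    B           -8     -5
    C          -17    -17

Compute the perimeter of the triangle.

42

|AB| = √((-7)² + (0)²) = √49 = 7
|BC| = √((-9)² + (-12)²) = √225 = 15
|CA| = √((16)² + (12)²) = √400 = 20
Perimeter = 7 + 15 + 20 = 42.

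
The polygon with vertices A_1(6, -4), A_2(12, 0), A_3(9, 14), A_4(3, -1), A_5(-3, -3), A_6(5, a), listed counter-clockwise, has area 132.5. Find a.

-13

Write out the shoelace sum; only the two edges meeting at A_6 involve a:
2·Area = [((-3)·a − 5·(-3)) + (5·(-4) − 6·a)] + 153
       = -9·a + 148 = 265
⇒ a = -13.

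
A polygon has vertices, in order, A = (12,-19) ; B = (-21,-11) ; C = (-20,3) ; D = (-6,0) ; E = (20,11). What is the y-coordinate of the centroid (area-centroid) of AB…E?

-1201/229

Apply Gauss's area formula. First the cross-terms c_i = x_i·y_{i+1} − x_{i+1}·y_i:
  -531, -283, 18, -66, -512  ⇒  2A = -1374, A = -687.
Then Σ (y_i + y_{i+1})·c_i = 21618, so ȳ = 21618 / (6·(-687)) = -1201/229.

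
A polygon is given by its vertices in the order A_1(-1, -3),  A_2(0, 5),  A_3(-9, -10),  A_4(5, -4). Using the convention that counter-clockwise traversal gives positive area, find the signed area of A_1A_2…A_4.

53.5

Σ = (-5) + (45) + (86) + (-19) = 107
Signed area = Σ/2 = 53.5 (positive ⇒ counter-clockwise traversal).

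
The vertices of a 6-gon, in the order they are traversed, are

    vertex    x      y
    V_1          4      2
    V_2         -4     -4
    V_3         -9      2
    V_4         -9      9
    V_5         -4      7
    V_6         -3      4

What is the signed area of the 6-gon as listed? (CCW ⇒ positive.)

-79.5

Apply the shoelace (surveyor's) formula: 2A = Σ (x_i·y_{i+1} − x_{i+1}·y_i), indices taken mod 6.
Cross-terms: -8, -44, -63, -27, 5, -22  ⇒  Σ = -159
Signed area = Σ/2 = -79.5 (negative ⇒ clockwise traversal).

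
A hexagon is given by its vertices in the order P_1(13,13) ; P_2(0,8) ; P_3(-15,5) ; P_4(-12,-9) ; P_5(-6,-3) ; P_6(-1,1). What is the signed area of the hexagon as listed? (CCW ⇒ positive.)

183

Apply the shoelace (surveyor's) formula: 2A = Σ (x_i·y_{i+1} − x_{i+1}·y_i), indices taken mod 6.
Σ = (104) + (120) + (195) + (-18) + (-9) + (-26) = 366
Signed area = Σ/2 = 183 (positive ⇒ counter-clockwise traversal).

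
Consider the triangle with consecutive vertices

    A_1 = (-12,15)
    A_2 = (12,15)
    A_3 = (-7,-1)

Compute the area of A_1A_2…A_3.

Σ = (-360) + (93) + (-117) = -384
Area = |Σ|/2 = 192.

192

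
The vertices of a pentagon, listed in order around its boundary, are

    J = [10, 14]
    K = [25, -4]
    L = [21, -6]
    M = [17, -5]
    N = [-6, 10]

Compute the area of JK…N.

251.5

Σ = (-390) + (-66) + (-3) + (140) + (-184) = -503
Area = |Σ|/2 = 251.5.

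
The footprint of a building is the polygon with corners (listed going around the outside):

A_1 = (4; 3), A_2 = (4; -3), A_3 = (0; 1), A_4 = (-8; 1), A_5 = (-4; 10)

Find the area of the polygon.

70

Apply the surveyor's formula: 2A = Σ (x_i·y_{i+1} − x_{i+1}·y_i), indices taken mod 5.
Σ = (-24) + (4) + (8) + (-76) + (-52) = -140
Area = |Σ|/2 = 70.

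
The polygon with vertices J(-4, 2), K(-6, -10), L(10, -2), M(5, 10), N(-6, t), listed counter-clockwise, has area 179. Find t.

Write out the shoelace sum; only the two edges meeting at N involve t:
2·Area = [(5·t − (-6)·10) + ((-6)·2 − (-4)·t)] + 274
       = 9·t + 322 = 358
⇒ t = 4.

4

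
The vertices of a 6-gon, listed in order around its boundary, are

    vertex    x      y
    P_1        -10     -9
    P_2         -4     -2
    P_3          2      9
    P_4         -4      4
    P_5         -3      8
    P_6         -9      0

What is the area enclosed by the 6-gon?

64.5

Apply Gauss's area formula: 2A = Σ (x_i·y_{i+1} − x_{i+1}·y_i), indices taken mod 6.
P_1→P_2: (-10)(-2) − (-4)(-9) = -16
P_2→P_3: (-4)(9) − (2)(-2) = -32
P_3→P_4: (2)(4) − (-4)(9) = 44
P_4→P_5: (-4)(8) − (-3)(4) = -20
P_5→P_6: (-3)(0) − (-9)(8) = 72
P_6→P_1: (-9)(-9) − (-10)(0) = 81
Σ = 129
Area = |Σ|/2 = 64.5.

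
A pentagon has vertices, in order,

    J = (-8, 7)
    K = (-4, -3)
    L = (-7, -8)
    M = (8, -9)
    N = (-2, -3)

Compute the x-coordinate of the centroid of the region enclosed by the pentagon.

-49/33

Apply Gauss's area formula. First the cross-terms c_i = x_i·y_{i+1} − x_{i+1}·y_i:
  52, 11, 127, -42, -38  ⇒  2A = 110, A = 55.
Then Σ (x_i + x_{i+1})·c_i = -490, so x̄ = -490 / (6·55) = -49/33.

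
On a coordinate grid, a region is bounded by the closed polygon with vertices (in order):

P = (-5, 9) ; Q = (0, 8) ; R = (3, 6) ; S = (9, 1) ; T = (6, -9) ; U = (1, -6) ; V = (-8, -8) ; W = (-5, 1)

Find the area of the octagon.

Apply the shoelace (surveyor's) formula: 2A = Σ (x_i·y_{i+1} − x_{i+1}·y_i), indices taken mod 8.
Σ = (-40) + (-24) + (-51) + (-87) + (-27) + (-56) + (-48) + (-40) = -373
Area = |Σ|/2 = 186.5.

186.5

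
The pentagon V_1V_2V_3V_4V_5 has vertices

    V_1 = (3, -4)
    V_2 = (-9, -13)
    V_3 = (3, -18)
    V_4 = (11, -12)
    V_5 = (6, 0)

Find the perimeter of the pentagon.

|V_1V_2| = √((-12)² + (-9)²) = √225 = 15
|V_2V_3| = √((12)² + (-5)²) = √169 = 13
|V_3V_4| = √((8)² + (6)²) = √100 = 10
|V_4V_5| = √((-5)² + (12)²) = √169 = 13
|V_5V_1| = √((-3)² + (-4)²) = √25 = 5
Perimeter = 15 + 13 + 10 + 13 + 5 = 56.

56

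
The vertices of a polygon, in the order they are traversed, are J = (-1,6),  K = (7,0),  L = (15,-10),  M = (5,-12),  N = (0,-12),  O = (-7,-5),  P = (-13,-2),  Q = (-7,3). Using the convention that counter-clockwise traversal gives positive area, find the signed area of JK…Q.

Apply the shoelace (surveyor's) formula: 2A = Σ (x_i·y_{i+1} − x_{i+1}·y_i), indices taken mod 8.
Σ = (-42) + (-70) + (-130) + (-60) + (-84) + (-51) + (-53) + (-39) = -529
Signed area = Σ/2 = -264.5 (negative ⇒ clockwise traversal).

-264.5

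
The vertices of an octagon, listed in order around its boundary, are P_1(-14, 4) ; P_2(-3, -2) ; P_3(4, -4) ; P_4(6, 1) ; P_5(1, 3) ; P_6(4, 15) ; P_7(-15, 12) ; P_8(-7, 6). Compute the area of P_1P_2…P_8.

P_1→P_2: (-14)(-2) − (-3)(4) = 40
P_2→P_3: (-3)(-4) − (4)(-2) = 20
P_3→P_4: (4)(1) − (6)(-4) = 28
P_4→P_5: (6)(3) − (1)(1) = 17
P_5→P_6: (1)(15) − (4)(3) = 3
P_6→P_7: (4)(12) − (-15)(15) = 273
P_7→P_8: (-15)(6) − (-7)(12) = -6
P_8→P_1: (-7)(4) − (-14)(6) = 56
Σ = 431
Area = |Σ|/2 = 215.5.

215.5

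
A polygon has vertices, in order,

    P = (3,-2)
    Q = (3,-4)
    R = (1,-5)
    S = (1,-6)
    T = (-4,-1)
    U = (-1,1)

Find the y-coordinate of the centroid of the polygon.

Apply the surveyor's formula. First the cross-terms c_i = x_i·y_{i+1} − x_{i+1}·y_i:
  -6, -11, -1, -25, -5, -1  ⇒  2A = -49, A = -24.5.
Then Σ (y_i + y_{i+1})·c_i = 322, so ȳ = 322 / (6·(-24.5)) = -46/21.

-46/21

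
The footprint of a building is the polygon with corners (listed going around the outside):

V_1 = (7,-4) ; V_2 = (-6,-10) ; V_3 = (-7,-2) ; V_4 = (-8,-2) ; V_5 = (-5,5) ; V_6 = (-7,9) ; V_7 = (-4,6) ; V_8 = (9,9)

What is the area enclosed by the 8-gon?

204.5

Apply the surveyor's formula: 2A = Σ (x_i·y_{i+1} − x_{i+1}·y_i), indices taken mod 8.
V_1→V_2: (7)(-10) − (-6)(-4) = -94
V_2→V_3: (-6)(-2) − (-7)(-10) = -58
V_3→V_4: (-7)(-2) − (-8)(-2) = -2
V_4→V_5: (-8)(5) − (-5)(-2) = -50
V_5→V_6: (-5)(9) − (-7)(5) = -10
V_6→V_7: (-7)(6) − (-4)(9) = -6
V_7→V_8: (-4)(9) − (9)(6) = -90
V_8→V_1: (9)(-4) − (7)(9) = -99
Σ = -409
Area = |Σ|/2 = 204.5.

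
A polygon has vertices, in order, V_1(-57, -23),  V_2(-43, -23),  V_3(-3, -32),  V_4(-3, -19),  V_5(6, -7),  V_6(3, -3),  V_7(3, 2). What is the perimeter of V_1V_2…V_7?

158

|V_1V_2| = √((14)² + (0)²) = √196 = 14
|V_2V_3| = √((40)² + (-9)²) = √1681 = 41
|V_3V_4| = √((0)² + (13)²) = √169 = 13
|V_4V_5| = √((9)² + (12)²) = √225 = 15
|V_5V_6| = √((-3)² + (4)²) = √25 = 5
|V_6V_7| = √((0)² + (5)²) = √25 = 5
|V_7V_1| = √((-60)² + (-25)²) = √4225 = 65
Perimeter = 14 + 41 + 13 + 15 + 5 + 5 + 65 = 158.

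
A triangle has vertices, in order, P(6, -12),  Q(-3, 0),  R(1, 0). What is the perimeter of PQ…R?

32

|PQ| = √((-9)² + (12)²) = √225 = 15
|QR| = √((4)² + (0)²) = √16 = 4
|RP| = √((5)² + (-12)²) = √169 = 13
Perimeter = 15 + 4 + 13 = 32.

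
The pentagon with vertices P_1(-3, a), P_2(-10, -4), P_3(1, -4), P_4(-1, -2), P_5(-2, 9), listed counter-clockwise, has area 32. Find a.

The doubled signed area Σ (x_i y_{i+1} − x_{i+1} y_i) is linear in a.
With a=0 it equals 64; the coefficient of a is 8 (from the two edges through P_1).
So 8·a + 64 = 2·32 = 64 ⇒ a = 0.

0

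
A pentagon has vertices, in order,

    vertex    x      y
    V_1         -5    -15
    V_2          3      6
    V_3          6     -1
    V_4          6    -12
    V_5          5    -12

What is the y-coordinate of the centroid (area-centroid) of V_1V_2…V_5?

Apply Gauss's area formula. First the cross-terms c_i = x_i·y_{i+1} − x_{i+1}·y_i:
  15, -39, -66, -12, -135  ⇒  2A = -237, A = -118.5.
Then Σ (y_i + y_{i+1})·c_i = 4461, so ȳ = 4461 / (6·(-118.5)) = -1487/237.

-1487/237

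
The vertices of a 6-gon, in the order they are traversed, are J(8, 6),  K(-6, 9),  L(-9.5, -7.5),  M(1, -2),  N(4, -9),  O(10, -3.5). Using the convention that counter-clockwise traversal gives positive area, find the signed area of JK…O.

214

Cross-terms: 108, 130.5, 26.5, -1, 76, 88  ⇒  Σ = 428
Signed area = Σ/2 = 214 (positive ⇒ counter-clockwise traversal).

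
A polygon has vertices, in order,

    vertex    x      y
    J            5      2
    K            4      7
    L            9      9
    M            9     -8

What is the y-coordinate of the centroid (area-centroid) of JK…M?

46/19

Apply the shoelace formula. First the cross-terms c_i = x_i·y_{i+1} − x_{i+1}·y_i:
  27, -27, -153, 58  ⇒  2A = -95, A = -47.5.
Then Σ (y_i + y_{i+1})·c_i = -690, so ȳ = -690 / (6·(-47.5)) = 46/19.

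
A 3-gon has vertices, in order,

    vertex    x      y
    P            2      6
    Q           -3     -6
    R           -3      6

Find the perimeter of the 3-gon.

|PQ| = √((-5)² + (-12)²) = √169 = 13
|QR| = √((0)² + (12)²) = √144 = 12
|RP| = √((5)² + (0)²) = √25 = 5
Perimeter = 13 + 12 + 5 = 30.

30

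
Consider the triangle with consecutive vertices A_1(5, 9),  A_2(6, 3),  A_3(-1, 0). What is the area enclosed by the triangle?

A_1→A_2: (5)(3) − (6)(9) = -39
A_2→A_3: (6)(0) − (-1)(3) = 3
A_3→A_1: (-1)(9) − (5)(0) = -9
Σ = -45
Area = |Σ|/2 = 22.5.

22.5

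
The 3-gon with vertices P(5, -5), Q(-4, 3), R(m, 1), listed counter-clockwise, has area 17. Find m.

The doubled signed area Σ (x_i y_{i+1} − x_{i+1} y_i) is linear in m.
With m=0 it equals -14; the coefficient of m is -8 (from the two edges through R).
So -8·m + -14 = 2·17 = 34 ⇒ m = -6.

-6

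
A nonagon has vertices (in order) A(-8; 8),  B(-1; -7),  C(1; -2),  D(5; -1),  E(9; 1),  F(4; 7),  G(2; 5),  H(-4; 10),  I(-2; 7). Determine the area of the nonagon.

Apply the surveyor's formula: 2A = Σ (x_i·y_{i+1} − x_{i+1}·y_i), indices taken mod 9.
Σ = (64) + (9) + (9) + (14) + (59) + (6) + (40) + (-8) + (40) = 233
Area = |Σ|/2 = 116.5.

116.5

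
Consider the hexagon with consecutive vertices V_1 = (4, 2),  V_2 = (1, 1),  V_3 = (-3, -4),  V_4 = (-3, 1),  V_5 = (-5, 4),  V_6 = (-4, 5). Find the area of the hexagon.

29

Cross-terms: 2, -1, -15, -7, -9, -28  ⇒  Σ = -58
Area = |Σ|/2 = 29.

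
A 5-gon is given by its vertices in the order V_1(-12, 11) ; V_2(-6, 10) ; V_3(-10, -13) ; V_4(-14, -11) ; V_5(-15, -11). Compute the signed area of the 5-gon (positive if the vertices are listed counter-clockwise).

-128

Apply the surveyor's formula: 2A = Σ (x_i·y_{i+1} − x_{i+1}·y_i), indices taken mod 5.
V_1→V_2: (-12)(10) − (-6)(11) = -54
V_2→V_3: (-6)(-13) − (-10)(10) = 178
V_3→V_4: (-10)(-11) − (-14)(-13) = -72
V_4→V_5: (-14)(-11) − (-15)(-11) = -11
V_5→V_1: (-15)(11) − (-12)(-11) = -297
Σ = -256
Signed area = Σ/2 = -128 (negative ⇒ clockwise traversal).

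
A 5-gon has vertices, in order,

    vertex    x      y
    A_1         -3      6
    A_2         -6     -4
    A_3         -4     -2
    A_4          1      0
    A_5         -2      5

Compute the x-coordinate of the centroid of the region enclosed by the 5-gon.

-209/81

Apply the surveyor's formula. First the cross-terms c_i = x_i·y_{i+1} − x_{i+1}·y_i:
  48, -4, 2, 5, 3  ⇒  2A = 54, A = 27.
Then Σ (x_i + x_{i+1})·c_i = -418, so x̄ = -418 / (6·27) = -209/81.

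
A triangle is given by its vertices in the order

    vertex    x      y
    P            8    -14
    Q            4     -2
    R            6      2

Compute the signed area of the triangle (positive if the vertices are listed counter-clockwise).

-20

Apply the shoelace formula: 2A = Σ (x_i·y_{i+1} − x_{i+1}·y_i), indices taken mod 3.
Cross-terms: 40, 20, -100  ⇒  Σ = -40
Signed area = Σ/2 = -20 (negative ⇒ clockwise traversal).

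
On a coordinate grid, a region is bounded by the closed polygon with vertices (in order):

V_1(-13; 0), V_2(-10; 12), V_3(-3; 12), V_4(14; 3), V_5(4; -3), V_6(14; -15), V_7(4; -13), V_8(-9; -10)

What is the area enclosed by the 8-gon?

449

Apply the shoelace formula: 2A = Σ (x_i·y_{i+1} − x_{i+1}·y_i), indices taken mod 8.
V_1→V_2: (-13)(12) − (-10)(0) = -156
V_2→V_3: (-10)(12) − (-3)(12) = -84
V_3→V_4: (-3)(3) − (14)(12) = -177
V_4→V_5: (14)(-3) − (4)(3) = -54
V_5→V_6: (4)(-15) − (14)(-3) = -18
V_6→V_7: (14)(-13) − (4)(-15) = -122
V_7→V_8: (4)(-10) − (-9)(-13) = -157
V_8→V_1: (-9)(0) − (-13)(-10) = -130
Σ = -898
Area = |Σ|/2 = 449.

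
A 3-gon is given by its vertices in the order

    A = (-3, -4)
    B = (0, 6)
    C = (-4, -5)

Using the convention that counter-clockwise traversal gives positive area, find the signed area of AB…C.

Apply Gauss's area formula: 2A = Σ (x_i·y_{i+1} − x_{i+1}·y_i), indices taken mod 3.
Cross-terms: -18, 24, 1  ⇒  Σ = 7
Signed area = Σ/2 = 3.5 (positive ⇒ counter-clockwise traversal).

3.5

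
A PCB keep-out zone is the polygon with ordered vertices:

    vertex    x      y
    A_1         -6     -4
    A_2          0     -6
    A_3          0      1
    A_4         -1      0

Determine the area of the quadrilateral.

20.5

A_1→A_2: (-6)(-6) − (0)(-4) = 36
A_2→A_3: (0)(1) − (0)(-6) = 0
A_3→A_4: (0)(0) − (-1)(1) = 1
A_4→A_1: (-1)(-4) − (-6)(0) = 4
Σ = 41
Area = |Σ|/2 = 20.5.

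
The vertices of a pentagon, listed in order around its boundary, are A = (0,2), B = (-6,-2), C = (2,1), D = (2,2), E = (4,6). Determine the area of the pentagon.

Apply the shoelace formula: 2A = Σ (x_i·y_{i+1} − x_{i+1}·y_i), indices taken mod 5.
Σ = (12) + (-2) + (2) + (4) + (8) = 24
Area = |Σ|/2 = 12.

12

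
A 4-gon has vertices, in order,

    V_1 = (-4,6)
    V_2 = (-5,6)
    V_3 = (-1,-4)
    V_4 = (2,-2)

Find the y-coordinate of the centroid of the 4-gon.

Apply the surveyor's formula. First the cross-terms c_i = x_i·y_{i+1} − x_{i+1}·y_i:
  6, 26, 10, 4  ⇒  2A = 46, A = 23.
Then Σ (y_i + y_{i+1})·c_i = 80, so ȳ = 80 / (6·23) = 40/69.

40/69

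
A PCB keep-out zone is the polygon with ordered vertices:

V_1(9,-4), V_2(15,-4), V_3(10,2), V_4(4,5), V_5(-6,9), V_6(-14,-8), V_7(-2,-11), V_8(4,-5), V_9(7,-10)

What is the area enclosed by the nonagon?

312.5

Cross-terms: 24, 70, 42, 66, 174, 138, 54, -5, 62  ⇒  Σ = 625
Area = |Σ|/2 = 312.5.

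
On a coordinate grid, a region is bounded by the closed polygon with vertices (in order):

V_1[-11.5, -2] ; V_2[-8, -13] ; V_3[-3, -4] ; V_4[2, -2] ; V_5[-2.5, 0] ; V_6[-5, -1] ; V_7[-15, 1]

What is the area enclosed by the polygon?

Cross-terms: 133.5, -7, 14, -5, 2.5, -20, 41.5  ⇒  Σ = 159.5
Area = |Σ|/2 = 79.75.

79.75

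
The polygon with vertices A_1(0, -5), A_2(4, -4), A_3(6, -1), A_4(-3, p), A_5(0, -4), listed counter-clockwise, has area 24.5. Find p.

The doubled signed area Σ (x_i y_{i+1} − x_{i+1} y_i) is linear in p.
With p=0 it equals 49; the coefficient of p is 6 (from the two edges through A_4).
So 6·p + 49 = 2·24.5 = 49 ⇒ p = 0.

0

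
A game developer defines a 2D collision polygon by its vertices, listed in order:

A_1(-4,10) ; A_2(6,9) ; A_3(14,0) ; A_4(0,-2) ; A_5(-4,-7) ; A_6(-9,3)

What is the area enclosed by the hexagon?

Apply the surveyor's formula: 2A = Σ (x_i·y_{i+1} − x_{i+1}·y_i), indices taken mod 6.
A_1→A_2: (-4)(9) − (6)(10) = -96
A_2→A_3: (6)(0) − (14)(9) = -126
A_3→A_4: (14)(-2) − (0)(0) = -28
A_4→A_5: (0)(-7) − (-4)(-2) = -8
A_5→A_6: (-4)(3) − (-9)(-7) = -75
A_6→A_1: (-9)(10) − (-4)(3) = -78
Σ = -411
Area = |Σ|/2 = 205.5.

205.5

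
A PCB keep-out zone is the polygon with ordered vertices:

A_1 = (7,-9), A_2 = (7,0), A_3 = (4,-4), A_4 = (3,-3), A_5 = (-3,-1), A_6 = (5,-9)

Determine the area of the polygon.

Apply the shoelace (surveyor's) formula: 2A = Σ (x_i·y_{i+1} − x_{i+1}·y_i), indices taken mod 6.
Σ = (63) + (-28) + (0) + (-12) + (32) + (18) = 73
Area = |Σ|/2 = 36.5.

36.5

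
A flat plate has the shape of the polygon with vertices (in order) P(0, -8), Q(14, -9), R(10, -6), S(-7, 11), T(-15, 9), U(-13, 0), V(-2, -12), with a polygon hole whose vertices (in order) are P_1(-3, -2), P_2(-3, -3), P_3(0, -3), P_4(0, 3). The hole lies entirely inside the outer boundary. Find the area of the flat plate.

Outer boundary:
Σ = (112) + (6) + (68) + (102) + (117) + (156) + (16) = 577
Area = |Σ|/2 = 288.5.
Hole:
Apply Gauss's area formula: 2A = Σ (x_i·y_{i+1} − x_{i+1}·y_i), indices taken mod 4.
P_1→P_2: (-3)(-3) − (-3)(-2) = 3
P_2→P_3: (-3)(-3) − (0)(-3) = 9
P_3→P_4: (0)(3) − (0)(-3) = 0
P_4→P_1: (0)(-2) − (-3)(3) = 9
Σ = 21
Area = |Σ|/2 = 10.5.
Net area = 288.5 − 10.5 = 278.

278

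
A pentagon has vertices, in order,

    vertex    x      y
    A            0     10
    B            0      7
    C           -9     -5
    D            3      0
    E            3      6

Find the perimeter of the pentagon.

42

|AB| = √((0)² + (-3)²) = √9 = 3
|BC| = √((-9)² + (-12)²) = √225 = 15
|CD| = √((12)² + (5)²) = √169 = 13
|DE| = √((0)² + (6)²) = √36 = 6
|EA| = √((-3)² + (4)²) = √25 = 5
Perimeter = 3 + 15 + 13 + 6 + 5 = 42.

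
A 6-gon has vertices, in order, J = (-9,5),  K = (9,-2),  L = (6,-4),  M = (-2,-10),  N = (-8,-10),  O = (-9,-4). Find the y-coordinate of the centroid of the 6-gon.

-491/159

Apply the surveyor's formula. First the cross-terms c_i = x_i·y_{i+1} − x_{i+1}·y_i:
  -27, -24, -68, -60, -58, -81  ⇒  2A = -318, A = -159.
Then Σ (y_i + y_{i+1})·c_i = 2946, so ȳ = 2946 / (6·(-159)) = -491/159.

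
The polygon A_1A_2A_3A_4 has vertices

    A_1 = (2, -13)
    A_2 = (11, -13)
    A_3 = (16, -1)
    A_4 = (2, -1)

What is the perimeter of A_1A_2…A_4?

48

|A_1A_2| = √((9)² + (0)²) = √81 = 9
|A_2A_3| = √((5)² + (12)²) = √169 = 13
|A_3A_4| = √((-14)² + (0)²) = √196 = 14
|A_4A_1| = √((0)² + (-12)²) = √144 = 12
Perimeter = 9 + 13 + 14 + 12 = 48.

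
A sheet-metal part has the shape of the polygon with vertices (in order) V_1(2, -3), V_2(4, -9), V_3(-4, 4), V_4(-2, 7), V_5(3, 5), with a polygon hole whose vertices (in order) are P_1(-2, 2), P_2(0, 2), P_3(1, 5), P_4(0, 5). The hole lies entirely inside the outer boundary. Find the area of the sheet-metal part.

Outer boundary:
Apply Gauss's area formula: 2A = Σ (x_i·y_{i+1} − x_{i+1}·y_i), indices taken mod 5.
Σ = (-6) + (-20) + (-20) + (-31) + (-19) = -96
Area = |Σ|/2 = 48.
Hole:
P_1→P_2: (-2)(2) − (0)(2) = -4
P_2→P_3: (0)(5) − (1)(2) = -2
P_3→P_4: (1)(5) − (0)(5) = 5
P_4→P_1: (0)(2) − (-2)(5) = 10
Σ = 9
Area = |Σ|/2 = 4.5.
Net area = 48 − 4.5 = 43.5.

43.5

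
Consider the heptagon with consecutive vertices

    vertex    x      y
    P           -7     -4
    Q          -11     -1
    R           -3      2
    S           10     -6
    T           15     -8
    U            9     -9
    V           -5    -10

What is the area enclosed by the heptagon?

Apply the shoelace formula: 2A = Σ (x_i·y_{i+1} − x_{i+1}·y_i), indices taken mod 7.
Cross-terms: -37, -25, -2, 10, -63, -135, -50  ⇒  Σ = -302
Area = |Σ|/2 = 151.

151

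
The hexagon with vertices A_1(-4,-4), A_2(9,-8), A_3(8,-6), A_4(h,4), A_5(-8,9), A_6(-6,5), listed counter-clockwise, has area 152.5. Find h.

7

Write out the shoelace sum; only the two edges meeting at A_4 involve h:
2·Area = [(8·4 − h·(-6)) + (h·9 − (-8)·4)] + 136
       = 15·h + 200 = 305
⇒ h = 7.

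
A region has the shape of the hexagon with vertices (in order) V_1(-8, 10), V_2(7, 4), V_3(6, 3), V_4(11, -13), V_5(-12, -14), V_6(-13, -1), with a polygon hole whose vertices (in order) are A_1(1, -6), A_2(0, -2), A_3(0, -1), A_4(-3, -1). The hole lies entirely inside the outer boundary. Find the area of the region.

410

Outer boundary:
Σ = (-102) + (-3) + (-111) + (-310) + (-170) + (-138) = -834
Area = |Σ|/2 = 417.
Hole:
Apply Gauss's area formula: 2A = Σ (x_i·y_{i+1} − x_{i+1}·y_i), indices taken mod 4.
Σ = (-2) + (0) + (-3) + (19) = 14
Area = |Σ|/2 = 7.
Net area = 417 − 7 = 410.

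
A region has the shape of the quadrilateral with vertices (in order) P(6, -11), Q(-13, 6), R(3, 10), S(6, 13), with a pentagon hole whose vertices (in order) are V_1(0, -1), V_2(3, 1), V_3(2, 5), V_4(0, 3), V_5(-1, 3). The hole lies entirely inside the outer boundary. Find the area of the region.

197

Outer boundary:
Apply the shoelace (surveyor's) formula: 2A = Σ (x_i·y_{i+1} − x_{i+1}·y_i), indices taken mod 4.
Σ = (-107) + (-148) + (-21) + (-144) = -420
Area = |Σ|/2 = 210.
Hole:
Apply the shoelace (surveyor's) formula: 2A = Σ (x_i·y_{i+1} − x_{i+1}·y_i), indices taken mod 5.
Cross-terms: 3, 13, 6, 3, 1  ⇒  Σ = 26
Area = |Σ|/2 = 13.
Net area = 210 − 13 = 197.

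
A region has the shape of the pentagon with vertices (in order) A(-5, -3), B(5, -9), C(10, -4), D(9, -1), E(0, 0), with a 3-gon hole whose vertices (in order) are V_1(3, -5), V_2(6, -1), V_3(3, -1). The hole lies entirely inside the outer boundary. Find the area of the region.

72

Outer boundary:
Apply Gauss's area formula: 2A = Σ (x_i·y_{i+1} − x_{i+1}·y_i), indices taken mod 5.
Σ = (60) + (70) + (26) + (0) + (0) = 156
Area = |Σ|/2 = 78.
Hole:
Σ = (27) + (-3) + (-12) = 12
Area = |Σ|/2 = 6.
Net area = 78 − 6 = 72.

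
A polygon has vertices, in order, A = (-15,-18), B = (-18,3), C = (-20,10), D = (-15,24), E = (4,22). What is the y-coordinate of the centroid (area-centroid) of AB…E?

Apply Gauss's area formula. First the cross-terms c_i = x_i·y_{i+1} − x_{i+1}·y_i:
  -369, -120, -330, -426, 258  ⇒  2A = -987, A = -493.5.
Then Σ (y_i + y_{i+1})·c_i = -25809, so ȳ = -25809 / (6·(-493.5)) = 1229/141.

1229/141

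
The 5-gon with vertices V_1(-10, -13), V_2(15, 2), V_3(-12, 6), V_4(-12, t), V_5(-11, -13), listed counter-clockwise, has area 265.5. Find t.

Write out the shoelace sum; only the two edges meeting at V_4 involve t:
2·Area = [((-12)·t − (-12)·6) + ((-12)·(-13) − (-11)·t)] + 302
       = -1·t + 530 = 531
⇒ t = -1.

-1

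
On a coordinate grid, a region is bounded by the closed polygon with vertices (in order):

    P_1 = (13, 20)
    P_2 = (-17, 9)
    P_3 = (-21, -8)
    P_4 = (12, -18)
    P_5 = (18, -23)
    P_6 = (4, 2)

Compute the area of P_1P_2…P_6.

Σ = (457) + (325) + (474) + (48) + (128) + (54) = 1486
Area = |Σ|/2 = 743.

743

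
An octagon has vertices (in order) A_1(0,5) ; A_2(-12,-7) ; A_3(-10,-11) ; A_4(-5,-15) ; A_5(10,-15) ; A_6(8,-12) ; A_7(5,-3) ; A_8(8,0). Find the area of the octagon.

Apply the surveyor's formula: 2A = Σ (x_i·y_{i+1} − x_{i+1}·y_i), indices taken mod 8.
A_1→A_2: (0)(-7) − (-12)(5) = 60
A_2→A_3: (-12)(-11) − (-10)(-7) = 62
A_3→A_4: (-10)(-15) − (-5)(-11) = 95
A_4→A_5: (-5)(-15) − (10)(-15) = 225
A_5→A_6: (10)(-12) − (8)(-15) = 0
A_6→A_7: (8)(-3) − (5)(-12) = 36
A_7→A_8: (5)(0) − (8)(-3) = 24
A_8→A_1: (8)(5) − (0)(0) = 40
Σ = 542
Area = |Σ|/2 = 271.

271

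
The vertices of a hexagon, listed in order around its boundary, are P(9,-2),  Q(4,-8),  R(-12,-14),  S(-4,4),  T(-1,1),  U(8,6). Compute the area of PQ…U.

Apply Gauss's area formula: 2A = Σ (x_i·y_{i+1} − x_{i+1}·y_i), indices taken mod 6.
P→Q: (9)(-8) − (4)(-2) = -64
Q→R: (4)(-14) − (-12)(-8) = -152
R→S: (-12)(4) − (-4)(-14) = -104
S→T: (-4)(1) − (-1)(4) = 0
T→U: (-1)(6) − (8)(1) = -14
U→P: (8)(-2) − (9)(6) = -70
Σ = -404
Area = |Σ|/2 = 202.

202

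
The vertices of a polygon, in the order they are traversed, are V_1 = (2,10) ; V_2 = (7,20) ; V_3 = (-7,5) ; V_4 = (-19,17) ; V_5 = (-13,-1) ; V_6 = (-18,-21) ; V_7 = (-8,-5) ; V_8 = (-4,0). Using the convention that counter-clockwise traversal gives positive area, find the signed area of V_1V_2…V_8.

239

Apply the surveyor's formula: 2A = Σ (x_i·y_{i+1} − x_{i+1}·y_i), indices taken mod 8.
Cross-terms: -30, 175, -24, 240, 255, -78, -20, -40  ⇒  Σ = 478
Signed area = Σ/2 = 239 (positive ⇒ counter-clockwise traversal).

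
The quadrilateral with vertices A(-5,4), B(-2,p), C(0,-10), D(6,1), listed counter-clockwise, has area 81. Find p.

Write out the shoelace sum; only the two edges meeting at B involve p:
2·Area = [((-5)·p − (-2)·4) + ((-2)·(-10) − 0·p)] + 89
       = -5·p + 117 = 162
⇒ p = -9.

-9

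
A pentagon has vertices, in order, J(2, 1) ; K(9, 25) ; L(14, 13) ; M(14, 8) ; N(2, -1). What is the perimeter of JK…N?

60

|JK| = √((7)² + (24)²) = √625 = 25
|KL| = √((5)² + (-12)²) = √169 = 13
|LM| = √((0)² + (-5)²) = √25 = 5
|MN| = √((-12)² + (-9)²) = √225 = 15
|NJ| = √((0)² + (2)²) = √4 = 2
Perimeter = 25 + 13 + 5 + 15 + 2 = 60.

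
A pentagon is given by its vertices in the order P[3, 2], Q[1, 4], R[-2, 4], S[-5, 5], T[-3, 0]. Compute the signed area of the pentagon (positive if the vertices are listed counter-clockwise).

Apply the shoelace formula: 2A = Σ (x_i·y_{i+1} − x_{i+1}·y_i), indices taken mod 5.
P→Q: (3)(4) − (1)(2) = 10
Q→R: (1)(4) − (-2)(4) = 12
R→S: (-2)(5) − (-5)(4) = 10
S→T: (-5)(0) − (-3)(5) = 15
T→P: (-3)(2) − (3)(0) = -6
Σ = 41
Signed area = Σ/2 = 20.5 (positive ⇒ counter-clockwise traversal).

20.5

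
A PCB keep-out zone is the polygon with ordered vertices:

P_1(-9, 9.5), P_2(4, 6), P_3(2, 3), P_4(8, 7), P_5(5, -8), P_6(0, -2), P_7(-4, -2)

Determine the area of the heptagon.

137.5

Apply Gauss's area formula: 2A = Σ (x_i·y_{i+1} − x_{i+1}·y_i), indices taken mod 7.
Σ = (-92) + (0) + (-10) + (-99) + (-10) + (-8) + (-56) = -275
Area = |Σ|/2 = 137.5.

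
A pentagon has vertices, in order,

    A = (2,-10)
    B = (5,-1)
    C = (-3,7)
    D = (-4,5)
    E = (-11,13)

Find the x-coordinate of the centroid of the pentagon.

Apply the shoelace (surveyor's) formula. First the cross-terms c_i = x_i·y_{i+1} − x_{i+1}·y_i:
  48, 32, 13, 3, 84  ⇒  2A = 180, A = 90.
Then Σ (x_i + x_{i+1})·c_i = -492, so x̄ = -492 / (6·90) = -41/45.

-41/45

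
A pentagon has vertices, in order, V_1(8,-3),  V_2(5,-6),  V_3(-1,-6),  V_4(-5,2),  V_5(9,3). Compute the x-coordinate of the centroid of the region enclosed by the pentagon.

92/37

Apply the shoelace formula. First the cross-terms c_i = x_i·y_{i+1} − x_{i+1}·y_i:
  -33, -36, -32, -33, -51  ⇒  2A = -185, A = -92.5.
Then Σ (x_i + x_{i+1})·c_i = -1380, so x̄ = -1380 / (6·(-92.5)) = 92/37.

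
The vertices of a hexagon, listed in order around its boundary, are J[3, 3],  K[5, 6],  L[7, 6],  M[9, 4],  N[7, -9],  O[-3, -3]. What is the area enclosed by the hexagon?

Σ = (3) + (-12) + (-26) + (-109) + (-48) + (0) = -192
Area = |Σ|/2 = 96.

96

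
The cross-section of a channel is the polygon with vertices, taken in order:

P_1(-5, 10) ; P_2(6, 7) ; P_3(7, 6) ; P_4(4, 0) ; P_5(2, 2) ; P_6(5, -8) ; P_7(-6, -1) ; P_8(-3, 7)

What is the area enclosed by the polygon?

121.5

Apply Gauss's area formula: 2A = Σ (x_i·y_{i+1} − x_{i+1}·y_i), indices taken mod 8.
P_1→P_2: (-5)(7) − (6)(10) = -95
P_2→P_3: (6)(6) − (7)(7) = -13
P_3→P_4: (7)(0) − (4)(6) = -24
P_4→P_5: (4)(2) − (2)(0) = 8
P_5→P_6: (2)(-8) − (5)(2) = -26
P_6→P_7: (5)(-1) − (-6)(-8) = -53
P_7→P_8: (-6)(7) − (-3)(-1) = -45
P_8→P_1: (-3)(10) − (-5)(7) = 5
Σ = -243
Area = |Σ|/2 = 121.5.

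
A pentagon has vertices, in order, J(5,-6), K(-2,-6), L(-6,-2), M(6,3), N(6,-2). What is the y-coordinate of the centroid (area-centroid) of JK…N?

Apply the shoelace formula. First the cross-terms c_i = x_i·y_{i+1} − x_{i+1}·y_i:
  -42, -32, -6, -30, -26  ⇒  2A = -136, A = -68.
Then Σ (y_i + y_{i+1})·c_i = 932, so ȳ = 932 / (6·(-68)) = -233/102.

-233/102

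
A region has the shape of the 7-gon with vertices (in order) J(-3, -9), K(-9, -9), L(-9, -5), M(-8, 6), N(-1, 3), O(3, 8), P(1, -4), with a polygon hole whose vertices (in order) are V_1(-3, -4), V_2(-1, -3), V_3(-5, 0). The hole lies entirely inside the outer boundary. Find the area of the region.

125

Outer boundary:
Apply the shoelace formula: 2A = Σ (x_i·y_{i+1} − x_{i+1}·y_i), indices taken mod 7.
Σ = (-54) + (-36) + (-94) + (-18) + (-17) + (-20) + (-21) = -260
Area = |Σ|/2 = 130.
Hole:
Cross-terms: 5, -15, 20  ⇒  Σ = 10
Area = |Σ|/2 = 5.
Net area = 130 − 5 = 125.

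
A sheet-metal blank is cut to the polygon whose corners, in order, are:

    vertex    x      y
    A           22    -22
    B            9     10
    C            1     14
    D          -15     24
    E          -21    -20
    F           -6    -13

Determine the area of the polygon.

1071.5

Apply the shoelace (surveyor's) formula: 2A = Σ (x_i·y_{i+1} − x_{i+1}·y_i), indices taken mod 6.
Σ = (418) + (116) + (234) + (804) + (153) + (418) = 2143
Area = |Σ|/2 = 1071.5.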